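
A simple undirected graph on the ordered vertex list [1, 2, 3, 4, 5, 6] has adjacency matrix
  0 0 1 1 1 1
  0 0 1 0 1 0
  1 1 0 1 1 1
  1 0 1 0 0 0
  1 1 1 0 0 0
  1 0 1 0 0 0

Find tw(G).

2

A width-2 tree decomposition is:
Bags: B1 = {1, 3, 6}  B2 = {1, 3, 5}  B3 = {1, 3, 4}  B4 = {2, 3, 5}
Tree: B1–B2, B1–B3, B2–B4
Every bag has size at most 3, so the width is 3 − 1 = 2 and tw(G) ≤ 2. Conversely, {1, 3, 4} is a clique of size 3, and the vertices of any clique must share a bag in every tree decomposition; so some bag has ≥ 3 vertices and tw(G) ≥ 2. Combining the bounds, tw(G) = 2.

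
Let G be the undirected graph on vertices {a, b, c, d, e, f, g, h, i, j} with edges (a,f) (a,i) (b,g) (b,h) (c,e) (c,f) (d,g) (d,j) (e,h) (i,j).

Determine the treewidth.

A width-2 tree decomposition is:
Bags: B1 = {a, c, f}  B2 = {a, c, i}  B3 = {c, i, j}  B4 = {c, d, j}  B5 = {c, d, g}  B6 = {b, c, g}  B7 = {b, c, h}  B8 = {c, e, h}
Tree: B1–B2, B2–B3, B3–B4, B4–B5, B5–B6, B6–B7, B7–B8
Every bag has size at most 3, so the width is 3 − 1 = 2 and tw(G) ≤ 2. For the lower bound, G contains the cycle c–f–a–i–j–d–g–b–h–e–c, so G is not a forest; only forests have treewidth ≤ 1, hence tw(G) ≥ 2. Hence tw(G) = 2 exactly.

2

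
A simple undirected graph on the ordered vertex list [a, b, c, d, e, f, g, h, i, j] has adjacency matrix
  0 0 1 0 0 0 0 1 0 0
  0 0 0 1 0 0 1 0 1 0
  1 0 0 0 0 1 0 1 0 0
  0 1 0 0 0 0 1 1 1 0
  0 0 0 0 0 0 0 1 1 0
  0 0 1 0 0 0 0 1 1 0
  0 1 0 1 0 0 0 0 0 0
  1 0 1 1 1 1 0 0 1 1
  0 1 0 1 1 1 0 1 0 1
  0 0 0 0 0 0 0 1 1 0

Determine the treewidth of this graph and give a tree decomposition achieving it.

Each bag holds 3 vertices, so the decomposition has width 2, which upper-bounds the treewidth. On the other hand G contains the 3-clique {b, d, g}. A clique must lie in a single bag of any decomposition, so no decomposition can have width below 2. Combining the bounds, tw(G) = 2.

Treewidth 2.
One such decomposition:
Bags: B1 = {d, h, i}  B2 = {f, h, i}  B3 = {b, d, i}  B4 = {e, h, i}  B5 = {h, i, j}  B6 = {b, d, g}  B7 = {c, f, h}  B8 = {a, c, h}
Tree: B1–B2, B1–B3, B1–B4, B4–B5, B3–B6, B2–B7, B7–B8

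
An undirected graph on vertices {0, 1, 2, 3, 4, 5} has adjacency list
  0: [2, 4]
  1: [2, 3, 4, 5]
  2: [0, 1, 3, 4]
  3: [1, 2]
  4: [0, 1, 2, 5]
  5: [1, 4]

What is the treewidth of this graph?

2

A width-2 tree decomposition is:
Bags: B1 = {1, 2, 4}  B2 = {1, 2, 3}  B3 = {1, 4, 5}  B4 = {0, 2, 4}
Tree: B1–B2, B1–B3, B1–B4
The largest bag has 3 vertices, giving width 2; this decomposition certifies tw(G) ≤ 2. For the lower bound, the 3 vertices {0, 2, 4} are pairwise adjacent, and any tree decomposition puts a clique entirely inside one bag — forcing width ≥ 2. The upper and lower bounds meet at 2, so that is the treewidth.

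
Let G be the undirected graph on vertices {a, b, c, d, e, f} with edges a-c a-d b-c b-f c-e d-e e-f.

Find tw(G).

A width-2 tree decomposition is:
Bags: B1 = {b, c, f}  B2 = {c, e, f}  B3 = {a, c, e}  B4 = {a, d, e}
Tree: B1–B2, B2–B3, B3–B4
Every bag has size at most 3, so the width is 3 − 1 = 2 and tw(G) ≤ 2. For the lower bound, G contains the cycle b–f–e–c–b, so G is not a forest; only forests have treewidth ≤ 1, hence tw(G) ≥ 2. Combining the bounds, tw(G) = 2.

2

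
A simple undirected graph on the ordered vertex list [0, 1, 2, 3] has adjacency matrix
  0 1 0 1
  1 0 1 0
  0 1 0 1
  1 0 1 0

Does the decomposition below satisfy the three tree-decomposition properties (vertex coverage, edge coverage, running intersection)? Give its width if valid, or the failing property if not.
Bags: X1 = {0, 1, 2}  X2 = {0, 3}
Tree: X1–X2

No — edge (2,3) lies in no bag.

A tree decomposition must satisfy three properties: every vertex lies in some bag; for every edge, both endpoints lie together in some bag; and for every vertex, the bags containing it form a connected subtree. Here edge (2,3) lies in no bag, so the decomposition is invalid.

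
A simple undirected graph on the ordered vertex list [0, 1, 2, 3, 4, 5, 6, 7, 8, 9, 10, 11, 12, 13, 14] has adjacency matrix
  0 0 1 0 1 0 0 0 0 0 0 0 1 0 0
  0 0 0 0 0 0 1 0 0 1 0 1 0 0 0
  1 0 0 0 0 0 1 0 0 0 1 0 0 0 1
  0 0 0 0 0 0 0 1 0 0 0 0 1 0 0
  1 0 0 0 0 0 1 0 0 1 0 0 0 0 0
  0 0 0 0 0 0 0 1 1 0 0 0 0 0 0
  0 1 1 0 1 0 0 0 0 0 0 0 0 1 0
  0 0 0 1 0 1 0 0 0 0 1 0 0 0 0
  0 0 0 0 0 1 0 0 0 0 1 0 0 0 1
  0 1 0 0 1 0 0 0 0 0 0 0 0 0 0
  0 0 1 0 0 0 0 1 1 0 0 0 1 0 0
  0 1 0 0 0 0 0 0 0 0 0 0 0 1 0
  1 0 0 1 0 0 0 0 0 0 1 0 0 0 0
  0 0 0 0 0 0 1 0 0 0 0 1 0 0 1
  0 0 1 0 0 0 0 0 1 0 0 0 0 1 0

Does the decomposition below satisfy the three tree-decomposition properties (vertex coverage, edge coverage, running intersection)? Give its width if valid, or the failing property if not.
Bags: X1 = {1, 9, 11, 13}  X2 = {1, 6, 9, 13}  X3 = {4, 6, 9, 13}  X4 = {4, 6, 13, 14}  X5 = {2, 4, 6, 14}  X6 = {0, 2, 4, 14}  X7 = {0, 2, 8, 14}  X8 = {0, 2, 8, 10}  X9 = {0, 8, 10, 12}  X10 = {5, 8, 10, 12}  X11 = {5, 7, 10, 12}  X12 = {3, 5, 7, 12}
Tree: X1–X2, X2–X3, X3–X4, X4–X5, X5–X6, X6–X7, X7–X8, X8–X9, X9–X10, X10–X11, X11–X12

Yes; width 3.

Every vertex of G appears in some bag (union = {0, 1, 2, 3, 4, 5, 6, 7, 8, 9, 10, 11, 12, 13, 14}); every edge is covered by a bag; and for each vertex v the set of bags containing v is connected in the bag tree. The decomposition is therefore valid. The largest bag has 4 vertices, so the width is 3.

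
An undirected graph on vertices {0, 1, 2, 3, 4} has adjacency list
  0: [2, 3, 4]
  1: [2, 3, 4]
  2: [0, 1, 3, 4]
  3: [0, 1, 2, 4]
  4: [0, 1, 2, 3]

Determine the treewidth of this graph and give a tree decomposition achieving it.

Each bag holds 4 vertices, so the decomposition has width 3, which upper-bounds the treewidth. Conversely, {0, 2, 3, 4} is a clique of size 4, and the vertices of any clique must share a bag in every tree decomposition; so some bag has ≥ 4 vertices and tw(G) ≥ 3. Hence tw(G) = 3 exactly.

Treewidth 3.
One optimal decomposition is:
Bags: B1 = {1, 2, 3, 4}  B2 = {0, 2, 3, 4}
Tree: B1–B2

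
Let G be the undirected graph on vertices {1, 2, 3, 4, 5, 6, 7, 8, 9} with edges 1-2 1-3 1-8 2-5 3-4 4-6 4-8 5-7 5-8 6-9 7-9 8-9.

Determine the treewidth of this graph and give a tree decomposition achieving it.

Every bag has size at most 4, so the width is 4 − 1 = 3 and tw(G) ≤ 3. For the lower bound: the 4 vertex sets {3,4,6}, {9}, {8}, {1,2,5,7} are disjoint, each induces a connected subgraph, and every pair is joined by at least one edge of G. Contracting each set to a single vertex therefore yields K_{4} as a minor, and since treewidth is minor-monotone, tw(G) ≥ tw(K_{4}) = 3. Therefore the treewidth is 3.

Treewidth 3.
One such decomposition:
Bags: B1 = {3, 4, 6, 9}  B2 = {3, 4, 8, 9}  B3 = {1, 3, 8, 9}  B4 = {1, 7, 8, 9}  B5 = {1, 5, 7, 8}  B6 = {1, 2, 5, 7}
Tree: B1–B2, B2–B3, B3–B4, B4–B5, B5–B6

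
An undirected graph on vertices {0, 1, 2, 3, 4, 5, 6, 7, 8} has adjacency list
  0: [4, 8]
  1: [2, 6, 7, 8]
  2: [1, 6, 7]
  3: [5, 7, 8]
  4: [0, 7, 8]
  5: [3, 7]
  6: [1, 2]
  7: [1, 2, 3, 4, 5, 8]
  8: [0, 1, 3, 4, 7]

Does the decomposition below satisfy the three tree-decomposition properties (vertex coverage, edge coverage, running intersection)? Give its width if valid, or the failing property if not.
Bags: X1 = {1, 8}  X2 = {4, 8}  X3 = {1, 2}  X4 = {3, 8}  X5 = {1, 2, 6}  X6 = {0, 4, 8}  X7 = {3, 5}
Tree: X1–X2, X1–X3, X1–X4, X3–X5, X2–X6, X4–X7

A tree decomposition must satisfy three properties: every vertex lies in some bag; for every edge, both endpoints lie together in some bag; and for every vertex, the bags containing it form a connected subtree. Here vertex 7 appears in no bag, so the decomposition is invalid.

No — vertex 7 appears in no bag.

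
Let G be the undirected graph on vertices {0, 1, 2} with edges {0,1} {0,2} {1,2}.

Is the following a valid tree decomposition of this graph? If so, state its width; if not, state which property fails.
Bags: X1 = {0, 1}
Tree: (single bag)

No — vertex 2 appears in no bag.

A tree decomposition must satisfy three properties: every vertex lies in some bag; for every edge, both endpoints lie together in some bag; and for every vertex, the bags containing it form a connected subtree. Here vertex 2 appears in no bag, so the decomposition is invalid.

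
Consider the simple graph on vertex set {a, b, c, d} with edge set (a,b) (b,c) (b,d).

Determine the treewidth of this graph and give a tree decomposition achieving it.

Treewidth 1.
One such decomposition:
Bags: B1 = {b, c}  B2 = {b, d}  B3 = {a, b}
Tree: B1–B2, B1–B3

Every bag has size at most 2, so the width is 2 − 1 = 1 and tw(G) ≤ 1. G has an edge, so its treewidth is at least 1. Combining the bounds, tw(G) = 1.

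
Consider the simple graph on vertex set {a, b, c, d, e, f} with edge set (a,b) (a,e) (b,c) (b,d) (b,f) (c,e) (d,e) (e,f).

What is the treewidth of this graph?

A width-2 tree decomposition is:
Bags: B1 = {b, c, e}  B2 = {b, e, f}  B3 = {a, b, e}  B4 = {b, d, e}
Tree: B1–B2, B2–B3, B3–B4
The largest bag has 3 vertices, giving width 2; this decomposition certifies tw(G) ≤ 2. The edges c–e–f–b–c form a cycle, so G is not a tree and its treewidth is at least 2. Combining the bounds, tw(G) = 2.

2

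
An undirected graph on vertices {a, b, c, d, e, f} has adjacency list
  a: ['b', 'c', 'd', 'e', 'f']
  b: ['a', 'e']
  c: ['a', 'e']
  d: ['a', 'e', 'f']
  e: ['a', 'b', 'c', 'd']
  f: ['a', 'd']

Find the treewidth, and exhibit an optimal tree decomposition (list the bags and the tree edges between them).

Every bag has size at most 3, so the width is 3 − 1 = 2 and tw(G) ≤ 2. On the other hand G contains the 3-clique {a, d, e}. A clique must lie in a single bag of any decomposition, so no decomposition can have width below 2. Therefore the treewidth is 2.

Treewidth 2.
One such decomposition:
Bags: B1 = {a, d, e}  B2 = {a, b, e}  B3 = {a, d, f}  B4 = {a, c, e}
Tree: B1–B2, B1–B3, B2–B4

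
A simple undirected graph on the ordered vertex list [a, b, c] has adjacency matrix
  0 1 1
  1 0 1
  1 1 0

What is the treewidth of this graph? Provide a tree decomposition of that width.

With just one bag of size 3, the width is 3 − 1 = 2, so tw(G) ≤ 2. On the other hand G contains the 3-clique {a, b, c}. A clique must lie in a single bag of any decomposition, so no decomposition can have width below 2. The upper and lower bounds meet at 2, so that is the treewidth.

Treewidth 2.
Bags: B1 = {a, b, c}
Tree: (single bag)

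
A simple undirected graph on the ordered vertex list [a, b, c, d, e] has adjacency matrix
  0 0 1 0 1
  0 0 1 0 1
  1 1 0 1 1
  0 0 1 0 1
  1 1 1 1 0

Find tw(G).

A width-2 tree decomposition is:
Bags: B1 = {c, d, e}  B2 = {b, c, e}  B3 = {a, c, e}
Tree: B1–B2, B1–B3
Every bag has size at most 3, so the width is 3 − 1 = 2 and tw(G) ≤ 2. Conversely, {c, d, e} is a clique of size 3, and the vertices of any clique must share a bag in every tree decomposition; so some bag has ≥ 3 vertices and tw(G) ≥ 2. Hence tw(G) = 2 exactly.

2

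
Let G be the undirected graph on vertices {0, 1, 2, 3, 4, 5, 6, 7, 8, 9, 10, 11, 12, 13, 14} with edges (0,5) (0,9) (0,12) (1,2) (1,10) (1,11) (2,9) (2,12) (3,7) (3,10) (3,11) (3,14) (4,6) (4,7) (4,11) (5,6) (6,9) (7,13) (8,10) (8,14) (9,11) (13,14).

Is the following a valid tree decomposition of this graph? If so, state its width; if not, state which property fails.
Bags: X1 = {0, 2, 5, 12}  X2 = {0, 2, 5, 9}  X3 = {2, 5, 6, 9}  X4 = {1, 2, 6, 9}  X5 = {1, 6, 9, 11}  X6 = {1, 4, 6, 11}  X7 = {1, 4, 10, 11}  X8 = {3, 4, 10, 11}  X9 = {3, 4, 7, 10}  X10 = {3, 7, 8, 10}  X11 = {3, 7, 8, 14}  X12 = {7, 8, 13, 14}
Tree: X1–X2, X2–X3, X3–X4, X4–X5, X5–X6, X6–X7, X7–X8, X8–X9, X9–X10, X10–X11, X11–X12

Every vertex of G appears in some bag (union = {0, 1, 2, 3, 4, 5, 6, 7, 8, 9, 10, 11, 12, 13, 14}); every edge is covered by a bag; and for each vertex v the set of bags containing v is connected in the bag tree. The decomposition is therefore valid. The largest bag has 4 vertices, so the width is 3.

Yes; width 3.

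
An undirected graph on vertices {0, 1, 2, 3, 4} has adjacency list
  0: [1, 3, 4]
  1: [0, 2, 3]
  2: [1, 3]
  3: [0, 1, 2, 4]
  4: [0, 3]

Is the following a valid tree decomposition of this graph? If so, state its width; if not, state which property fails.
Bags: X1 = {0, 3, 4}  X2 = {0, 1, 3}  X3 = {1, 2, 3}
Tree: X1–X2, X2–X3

Yes; width 2.

Every vertex of G appears in some bag (union = {0, 1, 2, 3, 4}); every edge is covered by a bag; and for each vertex v the set of bags containing v is connected in the bag tree. The decomposition is therefore valid. The largest bag has 3 vertices, so the width is 2.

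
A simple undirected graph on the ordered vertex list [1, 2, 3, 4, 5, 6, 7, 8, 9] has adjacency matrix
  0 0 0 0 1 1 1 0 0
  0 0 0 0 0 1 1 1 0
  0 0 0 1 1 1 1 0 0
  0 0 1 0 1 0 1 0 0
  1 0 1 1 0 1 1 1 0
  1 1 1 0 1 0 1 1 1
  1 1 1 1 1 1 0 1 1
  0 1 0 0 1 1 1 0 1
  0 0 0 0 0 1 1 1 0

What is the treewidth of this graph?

3

A width-3 tree decomposition is:
Bags: B1 = {1, 5, 6, 7}  B2 = {5, 6, 7, 8}  B3 = {6, 7, 8, 9}  B4 = {3, 5, 6, 7}  B5 = {2, 6, 7, 8}  B6 = {3, 4, 5, 7}
Tree: B1–B2, B2–B3, B2–B4, B3–B5, B4–B6
The largest bag has 4 vertices, giving width 3; this decomposition certifies tw(G) ≤ 3. Conversely, {3, 4, 5, 7} is a clique of size 4, and the vertices of any clique must share a bag in every tree decomposition; so some bag has ≥ 4 vertices and tw(G) ≥ 3. Therefore the treewidth is 3.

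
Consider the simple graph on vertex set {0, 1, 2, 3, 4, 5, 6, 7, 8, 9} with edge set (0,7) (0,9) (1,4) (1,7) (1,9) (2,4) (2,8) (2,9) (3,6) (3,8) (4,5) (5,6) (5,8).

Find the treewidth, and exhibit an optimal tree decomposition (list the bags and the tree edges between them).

Treewidth 2.
Bags: B1 = {0, 7, 9}  B2 = {1, 7, 9}  B3 = {1, 2, 9}  B4 = {1, 2, 4}  B5 = {2, 4, 8}  B6 = {4, 5, 8}  B7 = {3, 5, 8}  B8 = {3, 5, 6}
Tree: B1–B2, B2–B3, B3–B4, B4–B5, B5–B6, B6–B7, B7–B8

Every bag has size at most 3, so the width is 3 − 1 = 2 and tw(G) ≤ 2. Since 0–7–1–9–0 is a cycle in G, G is not acyclic. Forests are exactly the graphs of treewidth ≤ 1, so tw(G) ≥ 2. Combining the bounds, tw(G) = 2.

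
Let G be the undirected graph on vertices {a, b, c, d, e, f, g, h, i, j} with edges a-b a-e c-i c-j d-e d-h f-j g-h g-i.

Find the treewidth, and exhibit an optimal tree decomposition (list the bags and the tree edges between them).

The largest bag has 2 vertices, giving width 1; this decomposition certifies tw(G) ≤ 1. Any graph with an edge has treewidth ≥ 1, and G has the edge b–a. Hence tw(G) = 1 exactly.

Treewidth 1.
One optimal decomposition is:
Bags: B1 = {a, b}  B2 = {a, e}  B3 = {d, e}  B4 = {d, h}  B5 = {g, h}  B6 = {g, i}  B7 = {c, i}  B8 = {c, j}  B9 = {f, j}
Tree: B1–B2, B2–B3, B3–B4, B4–B5, B5–B6, B6–B7, B7–B8, B8–B9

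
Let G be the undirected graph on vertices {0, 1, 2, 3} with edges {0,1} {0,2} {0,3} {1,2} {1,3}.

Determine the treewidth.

A width-2 tree decomposition is:
Bags: B1 = {0, 1, 2}  B2 = {0, 1, 3}
Tree: B1–B2
Every bag has size at most 3, so the width is 3 − 1 = 2 and tw(G) ≤ 2. Conversely, {0, 1, 2} is a clique of size 3, and the vertices of any clique must share a bag in every tree decomposition; so some bag has ≥ 3 vertices and tw(G) ≥ 2. Hence tw(G) = 2 exactly.

2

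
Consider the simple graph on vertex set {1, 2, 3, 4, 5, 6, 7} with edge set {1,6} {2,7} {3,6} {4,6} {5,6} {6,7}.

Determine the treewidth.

A width-1 tree decomposition is:
Bags: B1 = {2, 7}  B2 = {6, 7}  B3 = {3, 6}  B4 = {1, 6}  B5 = {5, 6}  B6 = {4, 6}
Tree: B1–B2, B2–B3, B2–B4, B2–B5, B5–B6
Each bag holds 2 vertices, so the decomposition has width 1, which upper-bounds the treewidth. Since G has at least one edge (e.g. 2–7), it is not an edgeless graph, so tw(G) ≥ 1. Therefore the treewidth is 1.

1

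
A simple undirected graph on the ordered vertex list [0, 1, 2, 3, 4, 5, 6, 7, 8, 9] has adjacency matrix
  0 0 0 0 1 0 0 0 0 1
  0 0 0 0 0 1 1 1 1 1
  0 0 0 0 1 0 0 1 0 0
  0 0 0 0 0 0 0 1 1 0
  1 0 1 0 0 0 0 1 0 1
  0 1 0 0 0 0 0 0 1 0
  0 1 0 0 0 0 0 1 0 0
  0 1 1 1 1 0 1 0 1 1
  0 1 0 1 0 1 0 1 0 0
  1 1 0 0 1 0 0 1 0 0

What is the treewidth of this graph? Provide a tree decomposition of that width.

The largest bag has 3 vertices, giving width 2; this decomposition certifies tw(G) ≤ 2. On the other hand G contains the 3-clique {0, 4, 9}. A clique must lie in a single bag of any decomposition, so no decomposition can have width below 2. Hence tw(G) = 2 exactly.

Treewidth 2.
Bags: B1 = {1, 6, 7}  B2 = {1, 7, 9}  B3 = {1, 7, 8}  B4 = {1, 5, 8}  B5 = {4, 7, 9}  B6 = {0, 4, 9}  B7 = {3, 7, 8}  B8 = {2, 4, 7}
Tree: B1–B2, B1–B3, B3–B4, B2–B5, B5–B6, B3–B7, B5–B8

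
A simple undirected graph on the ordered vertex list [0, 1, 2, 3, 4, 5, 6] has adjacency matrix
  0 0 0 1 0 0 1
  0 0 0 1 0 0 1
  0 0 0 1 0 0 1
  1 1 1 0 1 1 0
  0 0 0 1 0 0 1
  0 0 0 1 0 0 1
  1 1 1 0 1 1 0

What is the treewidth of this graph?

2

A width-2 tree decomposition is:
Bags: B1 = {1, 3, 6}  B2 = {3, 4, 6}  B3 = {3, 5, 6}  B4 = {2, 3, 6}  B5 = {0, 3, 6}
Tree: B1–B2, B2–B3, B3–B4, B4–B5
Every bag has size at most 3, so the width is 3 − 1 = 2 and tw(G) ≤ 2. For the lower bound, G contains the cycle 6–1–3–4–6, so G is not a forest; only forests have treewidth ≤ 1, hence tw(G) ≥ 2. Therefore the treewidth is 2.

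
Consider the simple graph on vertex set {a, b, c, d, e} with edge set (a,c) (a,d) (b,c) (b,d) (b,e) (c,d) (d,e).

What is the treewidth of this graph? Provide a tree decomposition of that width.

Treewidth 2.
One optimal decomposition is:
Bags: B1 = {b, c, d}  B2 = {a, c, d}  B3 = {b, d, e}
Tree: B1–B2, B1–B3

Every bag has size at most 3, so the width is 3 − 1 = 2 and tw(G) ≤ 2. For the lower bound, the 3 vertices {b, d, e} are pairwise adjacent, and any tree decomposition puts a clique entirely inside one bag — forcing width ≥ 2. Hence tw(G) = 2 exactly.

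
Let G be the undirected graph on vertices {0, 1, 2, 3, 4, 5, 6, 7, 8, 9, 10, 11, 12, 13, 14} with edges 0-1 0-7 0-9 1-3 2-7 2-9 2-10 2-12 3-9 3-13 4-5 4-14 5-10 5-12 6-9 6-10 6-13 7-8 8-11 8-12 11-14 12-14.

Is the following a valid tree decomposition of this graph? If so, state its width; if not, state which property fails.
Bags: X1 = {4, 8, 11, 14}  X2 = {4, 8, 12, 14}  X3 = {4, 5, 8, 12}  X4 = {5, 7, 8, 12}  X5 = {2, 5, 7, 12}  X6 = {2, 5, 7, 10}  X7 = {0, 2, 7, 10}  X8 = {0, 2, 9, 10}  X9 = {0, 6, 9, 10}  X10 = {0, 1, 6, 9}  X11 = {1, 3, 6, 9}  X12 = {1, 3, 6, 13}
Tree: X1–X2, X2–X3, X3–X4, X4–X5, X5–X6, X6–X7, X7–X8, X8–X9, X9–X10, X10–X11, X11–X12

Every vertex of G appears in some bag (union = {0, 1, 2, 3, 4, 5, 6, 7, 8, 9, 10, 11, 12, 13, 14}); every edge is covered by a bag; and for each vertex v the set of bags containing v is connected in the bag tree. The decomposition is therefore valid. The largest bag has 4 vertices, so the width is 3.

Yes; width 3.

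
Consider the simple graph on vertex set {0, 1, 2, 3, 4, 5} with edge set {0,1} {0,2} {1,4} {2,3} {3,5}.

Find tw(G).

1

A width-1 tree decomposition is:
Bags: B1 = {1, 4}  B2 = {0, 1}  B3 = {0, 2}  B4 = {2, 3}  B5 = {3, 5}
Tree: B1–B2, B2–B3, B3–B4, B4–B5
Every bag has size at most 2, so the width is 2 − 1 = 1 and tw(G) ≤ 1. Since G has at least one edge (e.g. 4–1), it is not an edgeless graph, so tw(G) ≥ 1. The upper and lower bounds meet at 1, so that is the treewidth.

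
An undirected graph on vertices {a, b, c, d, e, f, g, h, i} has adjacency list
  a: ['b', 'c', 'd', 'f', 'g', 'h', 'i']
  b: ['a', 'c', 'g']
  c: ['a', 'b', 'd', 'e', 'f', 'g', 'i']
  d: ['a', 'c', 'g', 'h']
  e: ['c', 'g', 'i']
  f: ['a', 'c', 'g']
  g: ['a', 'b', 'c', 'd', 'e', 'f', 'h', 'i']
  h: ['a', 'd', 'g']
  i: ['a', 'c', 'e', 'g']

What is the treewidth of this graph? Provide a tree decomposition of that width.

Treewidth 3.
Bags: B1 = {a, c, d, g}  B2 = {a, b, c, g}  B3 = {a, c, g, i}  B4 = {a, d, g, h}  B5 = {a, c, f, g}  B6 = {c, e, g, i}
Tree: B1–B2, B1–B3, B1–B4, B1–B5, B3–B6

The largest bag has 4 vertices, giving width 3; this decomposition certifies tw(G) ≤ 3. On the other hand G contains the 4-clique {a, d, g, h}. A clique must lie in a single bag of any decomposition, so no decomposition can have width below 3. The upper and lower bounds meet at 3, so that is the treewidth.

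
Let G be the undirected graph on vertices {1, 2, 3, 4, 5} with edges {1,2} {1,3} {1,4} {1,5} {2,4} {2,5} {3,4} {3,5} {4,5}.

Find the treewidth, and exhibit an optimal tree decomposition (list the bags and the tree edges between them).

Treewidth 3.
Bags: B1 = {1, 2, 4, 5}  B2 = {1, 3, 4, 5}
Tree: B1–B2

Each bag holds 4 vertices, so the decomposition has width 3, which upper-bounds the treewidth. Conversely, {1, 2, 4, 5} is a clique of size 4, and the vertices of any clique must share a bag in every tree decomposition; so some bag has ≥ 4 vertices and tw(G) ≥ 3. Hence tw(G) = 3 exactly.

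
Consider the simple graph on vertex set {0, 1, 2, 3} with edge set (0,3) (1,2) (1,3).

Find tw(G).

1

A width-1 tree decomposition is:
Bags: B1 = {0, 3}  B2 = {1, 3}  B3 = {1, 2}
Tree: B1–B2, B2–B3
Each bag holds 2 vertices, so the decomposition has width 1, which upper-bounds the treewidth. Any graph with an edge has treewidth ≥ 1, and G has the edge 0–3. Combining the bounds, tw(G) = 1.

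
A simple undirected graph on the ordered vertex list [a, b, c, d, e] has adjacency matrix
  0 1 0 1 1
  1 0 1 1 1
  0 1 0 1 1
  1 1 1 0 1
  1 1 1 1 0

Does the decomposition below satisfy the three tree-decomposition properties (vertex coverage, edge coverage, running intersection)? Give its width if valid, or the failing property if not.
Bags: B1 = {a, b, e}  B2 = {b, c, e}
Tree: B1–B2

No — vertex d appears in no bag.

A tree decomposition must satisfy three properties: every vertex lies in some bag; for every edge, both endpoints lie together in some bag; and for every vertex, the bags containing it form a connected subtree. Here vertex d appears in no bag, so the decomposition is invalid.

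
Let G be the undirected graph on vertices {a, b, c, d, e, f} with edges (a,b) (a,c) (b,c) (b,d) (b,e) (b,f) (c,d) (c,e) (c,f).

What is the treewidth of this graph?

2

A width-2 tree decomposition is:
Bags: B1 = {b, c, e}  B2 = {b, c, d}  B3 = {a, b, c}  B4 = {b, c, f}
Tree: B1–B2, B1–B3, B1–B4
Every bag has size at most 3, so the width is 3 − 1 = 2 and tw(G) ≤ 2. Conversely, {b, c, d} is a clique of size 3, and the vertices of any clique must share a bag in every tree decomposition; so some bag has ≥ 3 vertices and tw(G) ≥ 2. Combining the bounds, tw(G) = 2.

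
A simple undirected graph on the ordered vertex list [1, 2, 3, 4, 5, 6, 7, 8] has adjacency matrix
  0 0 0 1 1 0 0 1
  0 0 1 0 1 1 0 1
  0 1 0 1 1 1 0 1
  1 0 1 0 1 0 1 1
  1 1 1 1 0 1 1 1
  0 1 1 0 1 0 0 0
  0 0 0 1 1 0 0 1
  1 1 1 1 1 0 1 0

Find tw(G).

3

A width-3 tree decomposition is:
Bags: B1 = {1, 4, 5, 8}  B2 = {3, 4, 5, 8}  B3 = {2, 3, 5, 8}  B4 = {2, 3, 5, 6}  B5 = {4, 5, 7, 8}
Tree: B1–B2, B2–B3, B3–B4, B1–B5
The largest bag has 4 vertices, giving width 3; this decomposition certifies tw(G) ≤ 3. Conversely, {2, 3, 5, 8} is a clique of size 4, and the vertices of any clique must share a bag in every tree decomposition; so some bag has ≥ 4 vertices and tw(G) ≥ 3. The upper and lower bounds meet at 3, so that is the treewidth.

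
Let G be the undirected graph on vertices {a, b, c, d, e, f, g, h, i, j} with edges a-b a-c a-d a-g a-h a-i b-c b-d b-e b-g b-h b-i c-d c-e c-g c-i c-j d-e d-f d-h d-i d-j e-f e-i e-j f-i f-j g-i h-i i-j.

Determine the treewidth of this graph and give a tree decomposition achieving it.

Treewidth 4.
One such decomposition:
Bags: B1 = {a, b, c, d, i}  B2 = {b, c, d, e, i}  B3 = {c, d, e, i, j}  B4 = {a, b, d, h, i}  B5 = {a, b, c, g, i}  B6 = {d, e, f, i, j}
Tree: B1–B2, B2–B3, B1–B4, B1–B5, B3–B6

The largest bag has 5 vertices, giving width 4; this decomposition certifies tw(G) ≤ 4. Conversely, {c, d, e, i, j} is a clique of size 5, and the vertices of any clique must share a bag in every tree decomposition; so some bag has ≥ 5 vertices and tw(G) ≥ 4. The upper and lower bounds meet at 4, so that is the treewidth.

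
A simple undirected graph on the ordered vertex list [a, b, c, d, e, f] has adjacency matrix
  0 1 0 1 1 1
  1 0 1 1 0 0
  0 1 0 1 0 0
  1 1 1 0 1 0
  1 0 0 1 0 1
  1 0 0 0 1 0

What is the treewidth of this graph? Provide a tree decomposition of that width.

Every bag has size at most 3, so the width is 3 − 1 = 2 and tw(G) ≤ 2. Conversely, {b, c, d} is a clique of size 3, and the vertices of any clique must share a bag in every tree decomposition; so some bag has ≥ 3 vertices and tw(G) ≥ 2. Combining the bounds, tw(G) = 2.

Treewidth 2.
One such decomposition:
Bags: B1 = {a, d, e}  B2 = {a, b, d}  B3 = {a, e, f}  B4 = {b, c, d}
Tree: B1–B2, B1–B3, B2–B4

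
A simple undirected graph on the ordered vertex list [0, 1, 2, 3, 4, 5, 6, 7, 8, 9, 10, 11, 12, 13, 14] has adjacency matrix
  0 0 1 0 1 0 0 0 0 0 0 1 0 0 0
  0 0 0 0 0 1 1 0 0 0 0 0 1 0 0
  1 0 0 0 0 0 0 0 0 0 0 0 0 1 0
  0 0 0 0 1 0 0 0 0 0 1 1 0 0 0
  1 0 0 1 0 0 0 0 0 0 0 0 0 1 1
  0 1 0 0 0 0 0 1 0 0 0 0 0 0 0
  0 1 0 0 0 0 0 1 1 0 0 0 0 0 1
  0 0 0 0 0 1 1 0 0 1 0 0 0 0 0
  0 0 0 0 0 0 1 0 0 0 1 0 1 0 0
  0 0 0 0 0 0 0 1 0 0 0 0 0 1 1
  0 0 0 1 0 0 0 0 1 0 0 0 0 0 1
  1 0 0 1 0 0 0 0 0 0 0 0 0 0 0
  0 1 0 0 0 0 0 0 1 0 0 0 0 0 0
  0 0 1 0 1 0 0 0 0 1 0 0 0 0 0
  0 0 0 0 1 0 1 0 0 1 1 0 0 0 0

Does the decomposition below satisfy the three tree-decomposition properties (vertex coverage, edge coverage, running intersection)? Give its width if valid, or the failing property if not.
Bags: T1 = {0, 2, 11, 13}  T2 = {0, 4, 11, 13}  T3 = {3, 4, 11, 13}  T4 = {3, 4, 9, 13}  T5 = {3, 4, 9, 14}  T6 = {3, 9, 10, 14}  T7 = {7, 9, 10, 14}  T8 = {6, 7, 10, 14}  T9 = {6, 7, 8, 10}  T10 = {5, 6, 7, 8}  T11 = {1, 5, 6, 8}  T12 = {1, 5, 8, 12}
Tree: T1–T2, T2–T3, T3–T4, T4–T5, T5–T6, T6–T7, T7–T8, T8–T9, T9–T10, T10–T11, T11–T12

Vertex coverage: the bags together contain {0, 1, 2, 3, 4, 5, 6, 7, 8, 9, 10, 11, 12, 13, 14}, the full vertex set. Edge coverage: each edge of G has both endpoints in at least one bag. Running intersection: for every vertex, the bags containing it form a connected subtree. All three properties hold, so this is a valid tree decomposition of width max|bag| − 1 = 3, and hence tw(G) ≤ 3.

Yes; width 3.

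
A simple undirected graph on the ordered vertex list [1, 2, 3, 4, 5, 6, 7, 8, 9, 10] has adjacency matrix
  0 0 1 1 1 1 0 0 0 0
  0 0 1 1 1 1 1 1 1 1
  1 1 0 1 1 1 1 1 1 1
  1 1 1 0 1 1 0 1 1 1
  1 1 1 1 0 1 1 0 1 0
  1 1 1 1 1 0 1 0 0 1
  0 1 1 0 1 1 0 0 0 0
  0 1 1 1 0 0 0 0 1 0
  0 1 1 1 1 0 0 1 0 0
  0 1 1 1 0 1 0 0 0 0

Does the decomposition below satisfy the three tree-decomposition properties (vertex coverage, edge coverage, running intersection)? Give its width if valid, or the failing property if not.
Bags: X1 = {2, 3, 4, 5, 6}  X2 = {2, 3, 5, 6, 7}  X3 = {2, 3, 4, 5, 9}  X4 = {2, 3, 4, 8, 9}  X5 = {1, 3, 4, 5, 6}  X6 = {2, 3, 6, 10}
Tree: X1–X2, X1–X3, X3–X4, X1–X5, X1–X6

No — edge (4,10) lies in no bag.

A tree decomposition must satisfy three properties: every vertex lies in some bag; for every edge, both endpoints lie together in some bag; and for every vertex, the bags containing it form a connected subtree. Here edge (4,10) lies in no bag, so the decomposition is invalid.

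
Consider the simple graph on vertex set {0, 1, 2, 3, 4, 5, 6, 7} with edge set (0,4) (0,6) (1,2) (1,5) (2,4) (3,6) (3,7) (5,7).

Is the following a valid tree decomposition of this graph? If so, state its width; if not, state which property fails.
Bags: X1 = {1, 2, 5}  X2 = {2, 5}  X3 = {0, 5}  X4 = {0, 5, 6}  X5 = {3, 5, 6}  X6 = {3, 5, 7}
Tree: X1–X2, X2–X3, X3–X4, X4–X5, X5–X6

A tree decomposition must satisfy three properties: every vertex lies in some bag; for every edge, both endpoints lie together in some bag; and for every vertex, the bags containing it form a connected subtree. Here vertex 4 appears in no bag, so the decomposition is invalid.

No — vertex 4 appears in no bag.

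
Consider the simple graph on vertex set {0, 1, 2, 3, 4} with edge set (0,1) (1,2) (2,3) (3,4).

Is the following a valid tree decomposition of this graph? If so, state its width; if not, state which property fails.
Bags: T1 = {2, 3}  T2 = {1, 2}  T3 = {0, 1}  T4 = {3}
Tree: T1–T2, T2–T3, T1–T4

A tree decomposition must satisfy three properties: every vertex lies in some bag; for every edge, both endpoints lie together in some bag; and for every vertex, the bags containing it form a connected subtree. Here vertex 4 appears in no bag, so the decomposition is invalid.

No — vertex 4 appears in no bag.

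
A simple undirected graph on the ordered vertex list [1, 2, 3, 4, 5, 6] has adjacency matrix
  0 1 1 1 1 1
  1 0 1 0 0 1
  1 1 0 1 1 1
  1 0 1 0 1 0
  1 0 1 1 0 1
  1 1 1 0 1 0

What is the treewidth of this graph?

A width-3 tree decomposition is:
Bags: B1 = {1, 2, 3, 6}  B2 = {1, 3, 5, 6}  B3 = {1, 3, 4, 5}
Tree: B1–B2, B2–B3
The largest bag has 4 vertices, giving width 3; this decomposition certifies tw(G) ≤ 3. For the lower bound, the 4 vertices {1, 2, 3, 6} are pairwise adjacent, and any tree decomposition puts a clique entirely inside one bag — forcing width ≥ 3. The upper and lower bounds meet at 3, so that is the treewidth.

3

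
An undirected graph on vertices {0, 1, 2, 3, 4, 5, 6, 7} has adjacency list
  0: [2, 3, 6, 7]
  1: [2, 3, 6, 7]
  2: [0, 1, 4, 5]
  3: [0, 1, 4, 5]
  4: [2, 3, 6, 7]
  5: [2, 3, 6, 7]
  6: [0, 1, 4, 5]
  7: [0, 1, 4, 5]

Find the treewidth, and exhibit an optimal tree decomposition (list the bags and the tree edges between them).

Treewidth 4.
One optimal decomposition is:
Bags: B1 = {2, 3, 5, 6, 7}  B2 = {2, 3, 4, 6, 7}  B3 = {0, 2, 3, 6, 7}  B4 = {1, 2, 3, 6, 7}
Tree: B1–B2, B2–B3, B3–B4

Every bag has size at most 5, so the width is 5 − 1 = 4 and tw(G) ≤ 4. For the lower bound: the 5 vertex sets {2,5}, {3,4}, {0,6}, {7}, {1} are disjoint, each induces a connected subgraph, and every pair is joined by at least one edge of G. Contracting each set to a single vertex therefore yields K_{5} as a minor, and since treewidth is minor-monotone, tw(G) ≥ tw(K_{5}) = 4. The upper and lower bounds meet at 4, so that is the treewidth.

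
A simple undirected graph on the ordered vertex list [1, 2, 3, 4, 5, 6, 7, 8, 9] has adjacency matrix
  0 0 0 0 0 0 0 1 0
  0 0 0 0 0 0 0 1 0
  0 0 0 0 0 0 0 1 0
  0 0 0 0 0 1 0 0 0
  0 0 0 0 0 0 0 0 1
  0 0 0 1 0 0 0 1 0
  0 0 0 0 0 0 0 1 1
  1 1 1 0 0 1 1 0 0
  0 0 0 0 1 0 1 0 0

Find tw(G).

1

A width-1 tree decomposition is:
Bags: B1 = {3, 8}  B2 = {1, 8}  B3 = {7, 8}  B4 = {6, 8}  B5 = {7, 9}  B6 = {2, 8}  B7 = {5, 9}  B8 = {4, 6}
Tree: B1–B2, B2–B3, B3–B4, B3–B5, B2–B6, B5–B7, B4–B8
Every bag has size at most 2, so the width is 2 − 1 = 1 and tw(G) ≤ 1. G has an edge, so its treewidth is at least 1. The upper and lower bounds meet at 1, so that is the treewidth.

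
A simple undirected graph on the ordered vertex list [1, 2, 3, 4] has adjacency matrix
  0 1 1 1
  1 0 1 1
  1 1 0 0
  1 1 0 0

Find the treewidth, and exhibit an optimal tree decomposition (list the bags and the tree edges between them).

The largest bag has 3 vertices, giving width 2; this decomposition certifies tw(G) ≤ 2. On the other hand G contains the 3-clique {1, 2, 3}. A clique must lie in a single bag of any decomposition, so no decomposition can have width below 2. Therefore the treewidth is 2.

Treewidth 2.
One such decomposition:
Bags: B1 = {1, 2, 4}  B2 = {1, 2, 3}
Tree: B1–B2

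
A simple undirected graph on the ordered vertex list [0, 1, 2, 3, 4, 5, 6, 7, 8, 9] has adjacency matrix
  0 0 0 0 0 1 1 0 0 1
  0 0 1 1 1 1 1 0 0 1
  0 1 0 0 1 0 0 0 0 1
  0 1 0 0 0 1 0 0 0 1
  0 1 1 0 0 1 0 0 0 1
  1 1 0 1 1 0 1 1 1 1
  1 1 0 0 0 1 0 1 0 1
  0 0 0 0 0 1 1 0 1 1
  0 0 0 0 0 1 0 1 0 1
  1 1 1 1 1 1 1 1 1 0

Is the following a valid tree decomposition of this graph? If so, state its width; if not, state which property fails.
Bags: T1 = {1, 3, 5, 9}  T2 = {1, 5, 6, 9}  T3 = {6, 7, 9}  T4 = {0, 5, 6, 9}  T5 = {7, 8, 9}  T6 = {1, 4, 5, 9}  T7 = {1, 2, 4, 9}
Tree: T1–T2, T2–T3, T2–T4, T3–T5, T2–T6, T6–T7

No — edge (5,7) lies in no bag.

A tree decomposition must satisfy three properties: every vertex lies in some bag; for every edge, both endpoints lie together in some bag; and for every vertex, the bags containing it form a connected subtree. Here edge (5,7) lies in no bag, so the decomposition is invalid.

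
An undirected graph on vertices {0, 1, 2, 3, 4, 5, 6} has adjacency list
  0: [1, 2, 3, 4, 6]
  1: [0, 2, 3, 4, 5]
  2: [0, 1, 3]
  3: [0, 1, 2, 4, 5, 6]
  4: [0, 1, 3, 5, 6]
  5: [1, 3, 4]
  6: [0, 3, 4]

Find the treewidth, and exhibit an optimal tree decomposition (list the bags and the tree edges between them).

Treewidth 3.
One such decomposition:
Bags: B1 = {1, 3, 4, 5}  B2 = {0, 1, 3, 4}  B3 = {0, 1, 2, 3}  B4 = {0, 3, 4, 6}
Tree: B1–B2, B2–B3, B2–B4

Each bag holds 4 vertices, so the decomposition has width 3, which upper-bounds the treewidth. Conversely, {0, 1, 2, 3} is a clique of size 4, and the vertices of any clique must share a bag in every tree decomposition; so some bag has ≥ 4 vertices and tw(G) ≥ 3. Hence tw(G) = 3 exactly.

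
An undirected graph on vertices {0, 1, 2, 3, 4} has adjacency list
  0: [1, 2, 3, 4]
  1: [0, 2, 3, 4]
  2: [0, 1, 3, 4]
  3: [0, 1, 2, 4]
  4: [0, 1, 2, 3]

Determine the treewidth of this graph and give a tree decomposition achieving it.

Treewidth 4.
One optimal decomposition is:
Bags: B1 = {0, 1, 2, 3, 4}
Tree: (single bag)

With just one bag of size 5, the width is 5 − 1 = 4, so tw(G) ≤ 4. On the other hand G contains the 5-clique {0, 1, 2, 3, 4}. A clique must lie in a single bag of any decomposition, so no decomposition can have width below 4. Therefore the treewidth is 4.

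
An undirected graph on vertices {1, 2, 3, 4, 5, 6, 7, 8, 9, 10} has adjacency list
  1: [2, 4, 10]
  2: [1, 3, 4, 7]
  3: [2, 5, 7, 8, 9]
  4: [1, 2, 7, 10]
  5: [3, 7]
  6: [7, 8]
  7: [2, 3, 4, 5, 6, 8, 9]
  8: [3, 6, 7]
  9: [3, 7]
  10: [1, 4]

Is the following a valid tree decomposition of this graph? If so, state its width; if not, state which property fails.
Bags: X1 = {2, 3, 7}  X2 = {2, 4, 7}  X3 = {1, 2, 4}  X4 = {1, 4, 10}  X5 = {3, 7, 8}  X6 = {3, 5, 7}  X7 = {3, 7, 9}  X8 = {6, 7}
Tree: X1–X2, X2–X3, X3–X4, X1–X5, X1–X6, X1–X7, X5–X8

A tree decomposition must satisfy three properties: every vertex lies in some bag; for every edge, both endpoints lie together in some bag; and for every vertex, the bags containing it form a connected subtree. Here edge (8,6) lies in no bag, so the decomposition is invalid.

No — edge (8,6) lies in no bag.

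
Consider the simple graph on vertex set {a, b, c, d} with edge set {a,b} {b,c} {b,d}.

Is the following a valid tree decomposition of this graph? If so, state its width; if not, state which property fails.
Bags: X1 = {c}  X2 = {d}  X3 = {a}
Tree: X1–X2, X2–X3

No — vertex b appears in no bag.

A tree decomposition must satisfy three properties: every vertex lies in some bag; for every edge, both endpoints lie together in some bag; and for every vertex, the bags containing it form a connected subtree. Here vertex b appears in no bag, so the decomposition is invalid.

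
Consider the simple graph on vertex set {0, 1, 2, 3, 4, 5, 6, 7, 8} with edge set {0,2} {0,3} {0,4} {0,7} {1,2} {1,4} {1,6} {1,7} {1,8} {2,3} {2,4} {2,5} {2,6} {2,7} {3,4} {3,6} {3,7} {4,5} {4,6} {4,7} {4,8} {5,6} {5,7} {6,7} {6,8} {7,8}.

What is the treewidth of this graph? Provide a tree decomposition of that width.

Every bag has size at most 5, so the width is 5 − 1 = 4 and tw(G) ≤ 4. Conversely, {1, 4, 6, 7, 8} is a clique of size 5, and the vertices of any clique must share a bag in every tree decomposition; so some bag has ≥ 5 vertices and tw(G) ≥ 4. Hence tw(G) = 4 exactly.

Treewidth 4.
Bags: B1 = {2, 3, 4, 6, 7}  B2 = {1, 2, 4, 6, 7}  B3 = {0, 2, 3, 4, 7}  B4 = {2, 4, 5, 6, 7}  B5 = {1, 4, 6, 7, 8}
Tree: B1–B2, B1–B3, B2–B4, B2–B5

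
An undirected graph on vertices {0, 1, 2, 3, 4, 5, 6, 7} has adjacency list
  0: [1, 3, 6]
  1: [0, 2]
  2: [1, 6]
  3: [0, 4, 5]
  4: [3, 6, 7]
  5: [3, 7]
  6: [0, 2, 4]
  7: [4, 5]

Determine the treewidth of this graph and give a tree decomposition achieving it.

Treewidth 2.
One optimal decomposition is:
Bags: B1 = {3, 5, 7}  B2 = {3, 4, 7}  B3 = {0, 3, 4}  B4 = {0, 4, 6}  B5 = {0, 1, 6}  B6 = {1, 2, 6}
Tree: B1–B2, B2–B3, B3–B4, B4–B5, B5–B6

The largest bag has 3 vertices, giving width 2; this decomposition certifies tw(G) ≤ 2. For the lower bound, G contains the cycle 5–7–4–3–5, so G is not a forest; only forests have treewidth ≤ 1, hence tw(G) ≥ 2. Combining the bounds, tw(G) = 2.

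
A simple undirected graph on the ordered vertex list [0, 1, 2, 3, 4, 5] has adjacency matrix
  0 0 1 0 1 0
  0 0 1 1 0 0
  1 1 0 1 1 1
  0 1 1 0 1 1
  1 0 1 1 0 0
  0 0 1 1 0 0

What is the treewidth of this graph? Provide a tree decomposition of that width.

Treewidth 2.
One optimal decomposition is:
Bags: B1 = {2, 3, 4}  B2 = {0, 2, 4}  B3 = {1, 2, 3}  B4 = {2, 3, 5}
Tree: B1–B2, B1–B3, B3–B4

The largest bag has 3 vertices, giving width 2; this decomposition certifies tw(G) ≤ 2. On the other hand G contains the 3-clique {0, 2, 4}. A clique must lie in a single bag of any decomposition, so no decomposition can have width below 2. Therefore the treewidth is 2.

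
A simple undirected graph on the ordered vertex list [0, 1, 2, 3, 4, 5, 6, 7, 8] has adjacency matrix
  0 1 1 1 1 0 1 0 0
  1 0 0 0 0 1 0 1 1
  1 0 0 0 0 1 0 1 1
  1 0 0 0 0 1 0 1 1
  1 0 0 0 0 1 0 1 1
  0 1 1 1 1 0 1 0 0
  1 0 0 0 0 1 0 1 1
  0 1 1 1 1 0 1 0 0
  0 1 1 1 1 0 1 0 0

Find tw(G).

4

A width-4 tree decomposition is:
Bags: B1 = {0, 2, 5, 7, 8}  B2 = {0, 3, 5, 7, 8}  B3 = {0, 1, 5, 7, 8}  B4 = {0, 5, 6, 7, 8}  B5 = {0, 4, 5, 7, 8}
Tree: B1–B2, B2–B3, B3–B4, B4–B5
The largest bag has 5 vertices, giving width 4; this decomposition certifies tw(G) ≤ 4. For the lower bound: the 5 vertex sets {0,2}, {3,8}, {1,7}, {5}, {6} are disjoint, each induces a connected subgraph, and every pair is joined by at least one edge of G. Contracting each set to a single vertex therefore yields K_{5} as a minor, and since treewidth is minor-monotone, tw(G) ≥ tw(K_{5}) = 4. Combining the bounds, tw(G) = 4.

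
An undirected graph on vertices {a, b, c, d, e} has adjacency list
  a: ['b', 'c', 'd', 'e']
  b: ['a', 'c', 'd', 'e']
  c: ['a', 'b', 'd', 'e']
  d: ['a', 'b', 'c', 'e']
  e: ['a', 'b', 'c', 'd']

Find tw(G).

A width-4 tree decomposition is:
Bags: B1 = {a, b, c, d, e}
Tree: (single bag)
With just one bag of size 5, the width is 5 − 1 = 4, so tw(G) ≤ 4. On the other hand G contains the 5-clique {a, b, c, d, e}. A clique must lie in a single bag of any decomposition, so no decomposition can have width below 4. Combining the bounds, tw(G) = 4.

4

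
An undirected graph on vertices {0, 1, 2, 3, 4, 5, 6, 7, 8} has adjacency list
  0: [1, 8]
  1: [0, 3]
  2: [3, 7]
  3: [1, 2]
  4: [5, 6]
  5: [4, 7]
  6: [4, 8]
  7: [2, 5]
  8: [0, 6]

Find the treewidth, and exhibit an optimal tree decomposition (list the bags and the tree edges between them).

Every bag has size at most 3, so the width is 3 − 1 = 2 and tw(G) ≤ 2. For the lower bound, G contains the cycle 1–3–2–7–5–4–6–8–0–1, so G is not a forest; only forests have treewidth ≤ 1, hence tw(G) ≥ 2. Therefore the treewidth is 2.

Treewidth 2.
Bags: B1 = {1, 2, 3}  B2 = {1, 2, 7}  B3 = {1, 5, 7}  B4 = {1, 4, 5}  B5 = {1, 4, 6}  B6 = {1, 6, 8}  B7 = {0, 1, 8}
Tree: B1–B2, B2–B3, B3–B4, B4–B5, B5–B6, B6–B7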